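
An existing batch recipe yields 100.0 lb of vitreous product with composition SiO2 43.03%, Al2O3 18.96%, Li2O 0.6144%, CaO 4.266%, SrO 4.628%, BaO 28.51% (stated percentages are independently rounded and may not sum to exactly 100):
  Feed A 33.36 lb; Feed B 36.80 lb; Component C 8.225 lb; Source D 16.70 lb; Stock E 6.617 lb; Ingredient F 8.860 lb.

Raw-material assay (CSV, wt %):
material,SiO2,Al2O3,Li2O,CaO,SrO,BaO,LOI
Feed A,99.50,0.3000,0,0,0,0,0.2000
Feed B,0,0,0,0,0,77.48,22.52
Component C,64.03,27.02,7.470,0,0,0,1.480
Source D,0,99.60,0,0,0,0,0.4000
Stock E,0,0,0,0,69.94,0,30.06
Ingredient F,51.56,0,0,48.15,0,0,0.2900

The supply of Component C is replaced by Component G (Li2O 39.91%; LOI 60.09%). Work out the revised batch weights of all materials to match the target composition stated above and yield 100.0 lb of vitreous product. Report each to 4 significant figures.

All arithmetic maintains exact precision at all times — values along the way are displayed (rounded to four significant digits) alongside each step; exactly one rounding goes into each reported value; all derived quantities, which include the yield, totals, net glass mass, the six compositions, ignition loss, are rebuilt at exact precision, as written in the problem or the answer, starting from the weights on 100.0 lb of glass.
Per-oxide target masses for 100.0 lb vitreous product:
  SiO2: 43.03% × 100.0 = 43.03 lb
  Al2O3: 18.96% × 100.0 = 18.96 lb
  Li2O: 0.6144% × 100.0 = 0.6144 lb
  CaO: 4.266% × 100.0 = 4.266 lb
  SrO: 4.628% × 100.0 = 4.628 lb
  BaO: 28.51% × 100.0 = 28.51 lb
A balance pass over the oxides, using the reported weights, on the stated basis (summed amounts equal target values up to rounding of the answer):
  SiO2: 38.66·0.9950 + 8.860·0.5156 = 43.03 lb (target 43.03 lb)
  Al2O3: 38.66·0.003000 + 18.92·0.9960 = 18.96 lb (target 18.96 lb)
  Li2O: 1.539·0.3991 = 0.6142 lb (target 0.6144 lb)
  CaO: 8.860·0.4815 = 4.266 lb (target 4.266 lb)
  SrO: 6.617·0.6994 = 4.628 lb (target 4.628 lb)
  BaO: 36.80·0.7748 = 28.51 lb (target 28.51 lb)
Consistency of the glass mass: whole batch net of LOI = 100.0 lb (targets for the oxides total 100.0 lb; against the stated basis, 100.0 lb — deltas are rounding alone).
Whole-batch sum: Σ batch = 111.4 lb; LOI removed, Σ of batch·LOI: 11.38 lb; as yield: glass ÷ batch → 89.78%.

Revised batch per 100.0 lb vitreous product:
  Feed A: 38.66 lb
  Feed B: 36.80 lb
  Component G: 1.539 lb
  Source D: 18.92 lb
  Stock E: 6.617 lb
  Ingredient F: 8.860 lb
Total batch = 111.4 lb; LOI loss = 11.38 lb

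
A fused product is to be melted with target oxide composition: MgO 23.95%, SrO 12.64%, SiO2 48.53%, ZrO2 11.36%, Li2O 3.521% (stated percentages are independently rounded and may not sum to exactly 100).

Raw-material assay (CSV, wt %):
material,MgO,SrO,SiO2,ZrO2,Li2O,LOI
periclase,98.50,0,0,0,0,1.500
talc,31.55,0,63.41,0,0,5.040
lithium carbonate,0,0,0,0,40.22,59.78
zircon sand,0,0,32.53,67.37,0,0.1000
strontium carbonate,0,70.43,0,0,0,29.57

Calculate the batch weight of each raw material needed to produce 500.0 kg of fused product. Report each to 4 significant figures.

All arithmetic holds exact precision through every step; mid-chain values are shown, rounded to four significant digits, on the page — a single rounding yields every reported value — all derived quantities, which include the five compositions, the yield, ignition loss, glass mass, totals, are re-derived in exact precision, precisely as stated by either problem or answer, starting from the weights per 500.0 kg of glass.
Per-oxide target masses for 500.0 kg fused product:
  MgO: 23.95% × 500.0 = 119.8 kg
  SrO: 12.64% × 500.0 = 63.20 kg
  SiO2: 48.53% × 500.0 = 242.6 kg
  ZrO2: 11.36% × 500.0 = 56.80 kg
  Li2O: 3.521% × 500.0 = 17.60 kg
Checking each oxide sum applying the batch weights above, relative to the basis at hand (target by target, the sums agree within answer rounding):
  MgO: 12.86·0.9850 + 339.4·0.3155 = 119.7 kg (target 119.8 kg)
  SrO: 89.73·0.7043 = 63.20 kg (target 63.20 kg)
  SiO2: 339.4·0.6341 + 84.31·0.3253 = 242.6 kg (target 242.6 kg)
  ZrO2: 84.31·0.6737 = 56.80 kg (target 56.80 kg)
  Li2O: 43.77·0.4022 = 17.60 kg (target 17.60 kg)
Glass-mass sanity pass: whole batch net of LOI = 500.0 kg (the Σ of target masses is 500.0 kg; against the stated basis, 500.0 kg — gaps are rounding artifacts).
Total batch = Σ batch = 570.1 kg; loss to ignition Σ batch·LOI = 70.08 kg; the yield ratio, glass ÷ batch: 87.71%.

Batch per 500.0 kg fused product:
  periclase: 12.86 kg
  talc: 339.4 kg
  lithium carbonate: 43.77 kg
  zircon sand: 84.31 kg
  strontium carbonate: 89.73 kg
Total batch = 570.1 kg; LOI loss = 70.08 kg; yield = 87.71%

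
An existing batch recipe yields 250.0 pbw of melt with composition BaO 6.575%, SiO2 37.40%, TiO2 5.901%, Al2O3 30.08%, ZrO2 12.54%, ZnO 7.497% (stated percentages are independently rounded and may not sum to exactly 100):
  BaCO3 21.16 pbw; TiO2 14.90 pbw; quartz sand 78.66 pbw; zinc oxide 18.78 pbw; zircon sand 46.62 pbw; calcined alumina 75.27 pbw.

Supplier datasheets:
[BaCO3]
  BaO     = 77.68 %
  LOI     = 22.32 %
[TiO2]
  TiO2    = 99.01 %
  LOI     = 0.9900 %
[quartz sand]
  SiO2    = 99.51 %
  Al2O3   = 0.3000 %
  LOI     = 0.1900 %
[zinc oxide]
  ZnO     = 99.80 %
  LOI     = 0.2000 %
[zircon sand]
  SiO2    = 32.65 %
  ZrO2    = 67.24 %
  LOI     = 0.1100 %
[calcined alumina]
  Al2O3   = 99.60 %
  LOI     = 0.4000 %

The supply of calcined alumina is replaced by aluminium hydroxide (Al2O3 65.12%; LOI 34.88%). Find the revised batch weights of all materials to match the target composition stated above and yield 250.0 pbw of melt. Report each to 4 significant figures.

Mid-chain values are printed (rounded to four significant digits) at each printed step — the working math maintains full float precision through every step. Each reported value takes a single rounding; the derived quantities are recomputed in full float precision (the six compositions, LOI, totals, the yield, net glass mass) from the weighed amounts for 250.0 pbw of glass exactly as printed in either problem or answer.
The oxide mass targets at 250.0 pbw melt:
  BaO: 6.575% × 250.0 = 16.44 pbw
  SiO2: 37.40% × 250.0 = 93.50 pbw
  TiO2: 5.901% × 250.0 = 14.75 pbw
  Al2O3: 30.08% × 250.0 = 75.20 pbw
  ZrO2: 12.54% × 250.0 = 31.35 pbw
  ZnO: 7.497% × 250.0 = 18.74 pbw
Per-oxide balance check applying the batch weights above, for the quoted basis mass (every target is met by its sum given rounding of the digits):
  BaO: 21.16·0.7768 = 16.44 pbw (target 16.44 pbw)
  SiO2: 78.66·0.9951 + 46.62·0.3265 = 93.50 pbw (target 93.50 pbw)
  TiO2: 14.90·0.9901 = 14.75 pbw (target 14.75 pbw)
  Al2O3: 78.66·0.003000 + 115.1·0.6512 = 75.19 pbw (target 75.20 pbw)
  ZrO2: 46.62·0.6724 = 31.35 pbw (target 31.35 pbw)
  ZnO: 18.78·0.9980 = 18.74 pbw (target 18.74 pbw)
Mass balance on the glass: batch total minus LOI = 250.0 pbw (per-oxide target masses sum to 250.0 pbw; the stated basis being 250.0 pbw — any gap is answer rounding).
Adding the batch up: Σ batch = 295.2 pbw; LOI removed, Σ of batch·LOI: 45.26 pbw; the yield ratio, glass ÷ batch: 84.67%.

Revised batch per 250.0 pbw melt:
  BaCO3: 21.16 pbw
  TiO2: 14.90 pbw
  quartz sand: 78.66 pbw
  zinc oxide: 18.78 pbw
  zircon sand: 46.62 pbw
  aluminium hydroxide: 115.1 pbw
Total batch = 295.2 pbw; LOI loss = 45.26 pbw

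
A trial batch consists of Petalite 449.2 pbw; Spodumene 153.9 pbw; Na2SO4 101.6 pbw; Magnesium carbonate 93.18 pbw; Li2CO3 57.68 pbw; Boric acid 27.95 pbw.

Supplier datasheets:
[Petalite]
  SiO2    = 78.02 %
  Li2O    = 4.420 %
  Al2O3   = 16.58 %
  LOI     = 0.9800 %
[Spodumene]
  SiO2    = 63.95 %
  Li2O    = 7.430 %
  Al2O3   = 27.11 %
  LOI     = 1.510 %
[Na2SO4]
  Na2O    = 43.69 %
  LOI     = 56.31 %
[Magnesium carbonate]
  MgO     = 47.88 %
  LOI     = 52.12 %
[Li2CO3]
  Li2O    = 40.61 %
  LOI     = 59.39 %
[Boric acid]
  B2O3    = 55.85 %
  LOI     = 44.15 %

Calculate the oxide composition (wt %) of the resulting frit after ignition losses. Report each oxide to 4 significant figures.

Glass mass = 724.4 pbw (batch 883.5 − LOI 159.1).
Composition: SiO2 61.97%, Li2O 7.553%, MgO 6.159%, Na2O 6.128%, B2O3 2.155%, Al2O3 16.04%

The intermediate values are rounded to four significant figures when displayed. All arithmetic holds full float precision from first step to last; a single rounding completes each reported value; the derived quantities are recomputed in full float precision (totals, the six compositions, glass mass, LOI, yield) starting from the weights at 724.4 pbw of glass exactly as shown in either problem or answer.
Delivered oxide masses:
  SiO2: 449.2·0.7802 + 153.9·0.6395 = 448.9 pbw
  Li2O: 449.2·0.04420 + 153.9·0.07430 + 57.68·0.4061 = 54.71 pbw
  MgO: 93.18·0.4788 = 44.61 pbw
  Na2O: 101.6·0.4369 = 44.39 pbw
  B2O3: 27.95·0.5585 = 15.61 pbw
  Al2O3: 449.2·0.1658 + 153.9·0.2711 = 116.2 pbw
LOI: 449.2·0.009800 + 153.9·0.01510 + 101.6·0.5631 + 93.18·0.5212 + 57.68·0.5939 + 27.95·0.4415 = 159.1 pbw
The glass mass, total less LOI, = 883.5 − 159.1 = 724.4 pbw (matching Σ of the oxides)
percent by weight: oxide/glass ×100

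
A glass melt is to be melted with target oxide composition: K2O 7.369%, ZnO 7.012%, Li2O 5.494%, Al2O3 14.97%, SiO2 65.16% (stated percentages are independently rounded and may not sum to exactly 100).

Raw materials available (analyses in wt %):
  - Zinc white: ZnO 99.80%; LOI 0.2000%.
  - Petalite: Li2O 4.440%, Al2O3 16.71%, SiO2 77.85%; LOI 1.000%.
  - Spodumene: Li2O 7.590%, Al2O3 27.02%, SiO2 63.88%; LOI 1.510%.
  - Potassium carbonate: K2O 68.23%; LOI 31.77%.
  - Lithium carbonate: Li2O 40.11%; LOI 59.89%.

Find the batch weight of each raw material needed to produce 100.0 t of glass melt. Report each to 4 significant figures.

Batch per 100.0 t glass melt:
  Zinc white: 7.026 t
  Petalite: 77.63 t
  Spodumene: 7.392 t
  Potassium carbonate: 10.80 t
  Lithium carbonate: 3.705 t
Total batch = 106.6 t; LOI loss = 6.552 t; yield = 93.85%

Full precision is maintained at every stage. Working values appear, with 4-significant-digit rounding, alongside each step — exactly one rounding goes into each reported figure; all derived quantities are carried at full precision (the five compositions, the totals, net glass mass, yield, ignition loss) from the weighed amounts per 100.0 t of glass exactly as printed in the problem or answer text.
Target oxide masses per 100.0 t glass melt:
  K2O: 7.369% × 100.0 = 7.369 t
  ZnO: 7.012% × 100.0 = 7.012 t
  Li2O: 5.494% × 100.0 = 5.494 t
  Al2O3: 14.97% × 100.0 = 14.97 t
  SiO2: 65.16% × 100.0 = 65.16 t
A balance pass over the oxides, using the reported weights, on the stated basis (summed amounts equal target values net of answer rounding effects):
  K2O: 10.80·0.6823 = 7.369 t (target 7.369 t)
  ZnO: 7.026·0.9980 = 7.012 t (target 7.012 t)
  Li2O: 77.63·0.04440 + 7.392·0.07590 + 3.705·0.4011 = 5.494 t (target 5.494 t)
  Al2O3: 77.63·0.1671 + 7.392·0.2702 = 14.97 t (target 14.97 t)
  SiO2: 77.63·0.7785 + 7.392·0.6388 = 65.16 t (target 65.16 t)
Glass-mass closure: batch Σ − ignition loss = 100.0 t (the targets, summed, come to 100.0 t; the stated basis being 100.0 t — differing by rounding only).
Batch grand total — Σ batch = 106.6 t; LOI removed, Σ of batch·LOI: 6.552 t; yield: glass divided by total = 93.85%.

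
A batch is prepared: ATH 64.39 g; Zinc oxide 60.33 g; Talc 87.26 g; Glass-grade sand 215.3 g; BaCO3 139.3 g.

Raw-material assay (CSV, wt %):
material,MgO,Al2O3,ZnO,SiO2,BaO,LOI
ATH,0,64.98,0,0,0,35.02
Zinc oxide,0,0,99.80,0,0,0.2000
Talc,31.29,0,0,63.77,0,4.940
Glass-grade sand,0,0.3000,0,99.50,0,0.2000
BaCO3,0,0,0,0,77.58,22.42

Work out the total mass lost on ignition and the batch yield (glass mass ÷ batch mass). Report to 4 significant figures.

LOI loss = 58.64 g; glass = 507.9 g; yield = 89.65%

The intermediate values are shown rounded to four significant digits in the printout; all internal work keeps full float precision all the way through — a single rounding finalizes each reported value. The derived quantities (the yield, five oxide percentages, glass mass, the totals, LOI) are carried from the batch weights on 507.9 g of glass in exact precision as they appear in either problem or answer.
Per-material ignition loss:
  ATH: 64.39 × 0.3502 = 22.55 g
  Zinc oxide: 60.33 × 0.002000 = 0.1207 g
  Talc: 87.26 × 0.04940 = 4.311 g
  Glass-grade sand: 215.3 × 0.002000 = 0.4306 g
  BaCO3: 139.3 × 0.2242 = 31.23 g
Total LOI = 58.64 g
Glass = batch − LOI = 566.6 − 58.64 = 507.9 g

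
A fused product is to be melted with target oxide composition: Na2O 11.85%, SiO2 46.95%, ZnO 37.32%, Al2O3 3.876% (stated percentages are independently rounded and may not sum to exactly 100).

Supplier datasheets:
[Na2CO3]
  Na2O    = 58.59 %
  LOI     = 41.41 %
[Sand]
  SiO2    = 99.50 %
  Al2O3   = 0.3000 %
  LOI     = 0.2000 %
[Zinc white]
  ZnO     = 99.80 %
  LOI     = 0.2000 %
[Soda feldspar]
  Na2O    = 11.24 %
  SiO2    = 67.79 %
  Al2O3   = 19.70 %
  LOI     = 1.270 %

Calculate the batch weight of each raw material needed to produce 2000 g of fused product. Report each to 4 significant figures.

Each numeric step carries full float precision through every step. Intermediates are shown with 4-significant-digit rounding as written; every reported result includes exactly one rounding; all derived quantities, including the totals, four oxide percentages, ignition loss, net glass mass, yield, are rebuilt from the batch weights for 2000 g of glass at full float precision, exactly as shown in question or answer.
Target oxide masses per 2000 g fused product:
  Na2O: 11.85% × 2000 = 237.0 g
  SiO2: 46.95% × 2000 = 939.0 g
  ZnO: 37.32% × 2000 = 746.4 g
  Al2O3: 3.876% × 2000 = 77.52 g
Checking each oxide sum per the reported batch figures, against the basis in use (sums match the target masses given rounding of the digits):
  Na2O: 331.0·0.5859 + 383.1·0.1124 = 237.0 g (target 237.0 g)
  SiO2: 682.7·0.9950 + 383.1·0.6779 = 939.0 g (target 939.0 g)
  ZnO: 747.9·0.9980 = 746.4 g (target 746.4 g)
  Al2O3: 682.7·0.003000 + 383.1·0.1970 = 77.52 g (target 77.52 g)
Glass-mass bookkeeping: batch total minus LOI = 2000 g (the Σ of target masses is 2000 g; the stated basis being 2000 g — rounding explains the deltas).
Batch total: Σ batch = 2145 g; loss to ignition Σ batch·LOI = 144.8 g; as yield: glass ÷ batch → 93.25%.

Batch per 2000 g fused product:
  Na2CO3: 331.0 g
  Sand: 682.7 g
  Zinc white: 747.9 g
  Soda feldspar: 383.1 g
Total batch = 2145 g; LOI loss = 144.8 g; yield = 93.25%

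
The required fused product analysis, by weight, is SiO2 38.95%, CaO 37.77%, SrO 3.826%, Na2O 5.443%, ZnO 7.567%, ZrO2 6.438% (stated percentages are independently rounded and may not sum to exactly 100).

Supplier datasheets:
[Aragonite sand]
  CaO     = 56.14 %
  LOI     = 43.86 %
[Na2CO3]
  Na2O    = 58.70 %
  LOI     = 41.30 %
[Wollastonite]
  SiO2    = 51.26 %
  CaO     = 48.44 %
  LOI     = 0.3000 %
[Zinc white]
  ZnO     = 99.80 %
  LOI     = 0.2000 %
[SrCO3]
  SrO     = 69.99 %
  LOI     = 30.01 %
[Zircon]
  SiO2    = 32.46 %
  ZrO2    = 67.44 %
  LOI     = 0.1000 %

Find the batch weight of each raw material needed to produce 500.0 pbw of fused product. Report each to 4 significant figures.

The whole derivation keeps full precision at every stage — mid-chain values are shown rounded to four significant figures in the printout — each reported figure undergoes a single rounding — derived quantities (the six compositions, the totals, net glass mass, ignition loss, the yield) are carried at exact precision from the weighed amounts at 500.0 pbw of glass precisely as stated by either problem or answer.
Target oxide masses per 500.0 pbw fused product:
  SiO2: 38.95% × 500.0 = 194.8 pbw
  CaO: 37.77% × 500.0 = 188.8 pbw
  SrO: 3.826% × 500.0 = 19.13 pbw
  Na2O: 5.443% × 500.0 = 27.22 pbw
  ZnO: 7.567% × 500.0 = 37.84 pbw
  ZrO2: 6.438% × 500.0 = 32.19 pbw
Sums-versus-targets review using the reported weights, at the basis given (target by target, the sums agree modulo rounding of the values):
  SiO2: 349.7·0.5126 + 47.73·0.3246 = 194.7 pbw (target 194.8 pbw)
  CaO: 34.65·0.5614 + 349.7·0.4844 = 188.8 pbw (target 188.8 pbw)
  SrO: 27.33·0.6999 = 19.13 pbw (target 19.13 pbw)
  Na2O: 46.36·0.5870 = 27.21 pbw (target 27.22 pbw)
  ZnO: 37.91·0.9980 = 37.83 pbw (target 37.84 pbw)
  ZrO2: 47.73·0.6744 = 32.19 pbw (target 32.19 pbw)
Consistency of the glass mass: whole batch net of LOI = 500.0 pbw (per-oxide target masses sum to 500.0 pbw; basis as stated: 500.0 pbw — rounding explains the deltas).
Batch total: Σ batch = 543.7 pbw; ignition loss, Σ(batch × LOI) = 43.72 pbw; yield: glass divided by total = 91.96%.

Batch per 500.0 pbw fused product:
  Aragonite sand: 34.65 pbw
  Na2CO3: 46.36 pbw
  Wollastonite: 349.7 pbw
  Zinc white: 37.91 pbw
  SrCO3: 27.33 pbw
  Zircon: 47.73 pbw
Total batch = 543.7 pbw; LOI loss = 43.72 pbw; yield = 91.96%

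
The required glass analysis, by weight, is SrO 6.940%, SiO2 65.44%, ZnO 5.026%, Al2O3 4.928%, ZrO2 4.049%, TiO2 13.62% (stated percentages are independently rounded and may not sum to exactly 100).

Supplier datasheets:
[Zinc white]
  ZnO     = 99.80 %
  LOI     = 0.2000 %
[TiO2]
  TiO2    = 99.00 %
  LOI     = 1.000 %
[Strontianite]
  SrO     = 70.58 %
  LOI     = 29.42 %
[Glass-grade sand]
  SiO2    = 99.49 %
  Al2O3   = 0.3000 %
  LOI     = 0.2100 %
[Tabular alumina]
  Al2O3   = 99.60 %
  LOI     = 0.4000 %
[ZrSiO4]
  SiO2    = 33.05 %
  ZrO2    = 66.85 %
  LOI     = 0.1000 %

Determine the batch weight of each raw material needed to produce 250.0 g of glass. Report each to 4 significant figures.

Batch per 250.0 g glass:
  Zinc white: 12.59 g
  TiO2: 34.39 g
  Strontianite: 24.58 g
  Glass-grade sand: 159.4 g
  Tabular alumina: 11.89 g
  ZrSiO4: 15.14 g
Total batch = 258.0 g; LOI loss = 7.998 g; yield = 96.90%

All internal work holds full precision from first step to last; mid-chain values appear, rounded to four significant digits, alongside each step — every reported figure sees exactly one rounding. All derived quantities, which include six oxide percentages, net glass mass, the yield, the totals, ignition loss, are carried at exact precision, exactly as printed in question or answer, from the batch weights at 250.0 g of glass.
The oxide mass targets at 250.0 g glass:
  SrO: 6.940% × 250.0 = 17.35 g
  SiO2: 65.44% × 250.0 = 163.6 g
  ZnO: 5.026% × 250.0 = 12.56 g
  Al2O3: 4.928% × 250.0 = 12.32 g
  ZrO2: 4.049% × 250.0 = 10.12 g
  TiO2: 13.62% × 250.0 = 34.05 g
A balance pass over the oxides, per the reported batch figures, versus the basis set out (sums match the target masses inside rounding margins):
  SrO: 24.58·0.7058 = 17.35 g (target 17.35 g)
  SiO2: 159.4·0.9949 + 15.14·0.3305 = 163.6 g (target 163.6 g)
  ZnO: 12.59·0.9980 = 12.56 g (target 12.56 g)
  Al2O3: 159.4·0.003000 + 11.89·0.9960 = 12.32 g (target 12.32 g)
  ZrO2: 15.14·0.6685 = 10.12 g (target 10.12 g)
  TiO2: 34.39·0.9900 = 34.05 g (target 34.05 g)
Glass mass check: net batch after ignition = 250.0 g (targets for the oxides total 250.0 g; the stated basis being 250.0 g — rounding explains the deltas).
Summing the batch: Σ batch = 258.0 g; LOI loss = Σ batch·LOI = 7.998 g; glass ÷ batch gives a yield of 96.90%.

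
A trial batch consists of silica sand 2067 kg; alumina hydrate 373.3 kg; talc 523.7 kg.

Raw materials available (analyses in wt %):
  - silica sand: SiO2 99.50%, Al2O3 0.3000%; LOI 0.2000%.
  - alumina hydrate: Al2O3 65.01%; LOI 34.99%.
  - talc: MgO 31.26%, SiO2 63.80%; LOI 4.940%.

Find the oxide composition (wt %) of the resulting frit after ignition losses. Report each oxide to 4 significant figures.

Glass mass = 2803 kg (batch 2964 − LOI 160.6).
Composition: MgO 5.840%, SiO2 85.28%, Al2O3 8.878%

Each numeric step carries full float precision through the solve. Working values are printed rounded to four significant figures at each printed step — every reported number is rounded a single time; derived quantities, including the yield, totals, three oxide percentages, glass mass, ignition loss, are re-derived starting from the weights for 2803 kg of glass at full precision exactly as printed in the problem or answer text.
What the batch supplies per oxide:
  MgO: 523.7·0.3126 = 163.7 kg
  SiO2: 2067·0.9950 + 523.7·0.6380 = 2391 kg
  Al2O3: 2067·0.003000 + 373.3·0.6501 = 248.9 kg
LOI: 2067·0.002000 + 373.3·0.3499 + 523.7·0.04940 = 160.6 kg
batch − LOI leaves glass = 2964 − 160.6 = 2803 kg (= Σ oxide masses)
percent by weight: oxide/glass ×100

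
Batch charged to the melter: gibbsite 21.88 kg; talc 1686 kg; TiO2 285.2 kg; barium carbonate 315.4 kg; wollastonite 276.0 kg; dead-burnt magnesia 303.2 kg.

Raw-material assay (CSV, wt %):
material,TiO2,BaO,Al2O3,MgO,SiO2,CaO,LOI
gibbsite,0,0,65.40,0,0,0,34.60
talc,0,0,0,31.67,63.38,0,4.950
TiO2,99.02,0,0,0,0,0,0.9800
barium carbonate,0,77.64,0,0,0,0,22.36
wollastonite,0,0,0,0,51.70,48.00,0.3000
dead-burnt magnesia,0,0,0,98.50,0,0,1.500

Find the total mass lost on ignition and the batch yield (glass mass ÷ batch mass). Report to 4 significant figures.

LOI loss = 169.7 kg; glass = 2718 kg; yield = 94.12%

All arithmetic holds full float precision in every operation. Intermediates appear, with 4-significant-figure rounding, within the worked lines. A single rounding yields every reported number — derived quantities (yield, the six compositions, net glass mass, LOI, totals) are rebuilt at exact precision using the weight values on 2718 kg of glass exactly as shown in problem or answer.
Material-by-material LOI:
  gibbsite: 21.88 × 0.3460 = 7.570 kg
  talc: 1686 × 0.04950 = 83.46 kg
  TiO2: 285.2 × 0.009800 = 2.795 kg
  barium carbonate: 315.4 × 0.2236 = 70.52 kg
  wollastonite: 276.0 × 0.003000 = 0.8280 kg
  dead-burnt magnesia: 303.2 × 0.01500 = 4.548 kg
Total LOI = 169.7 kg
Glass = batch − LOI = 2888 − 169.7 = 2718 kg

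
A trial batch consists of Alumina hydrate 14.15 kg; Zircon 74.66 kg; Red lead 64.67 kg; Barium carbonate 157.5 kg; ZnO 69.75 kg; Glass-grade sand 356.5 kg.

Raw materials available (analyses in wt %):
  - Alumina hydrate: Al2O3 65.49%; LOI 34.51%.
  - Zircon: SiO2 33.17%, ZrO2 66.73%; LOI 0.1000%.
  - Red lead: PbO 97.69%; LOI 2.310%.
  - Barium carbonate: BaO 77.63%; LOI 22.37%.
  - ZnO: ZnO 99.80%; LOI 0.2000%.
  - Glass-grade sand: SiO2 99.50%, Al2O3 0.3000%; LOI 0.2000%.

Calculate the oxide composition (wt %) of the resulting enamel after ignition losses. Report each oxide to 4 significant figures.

The intermediate values are rounded to four significant digits wherever printed. The working math holds full precision from first step to last; every reported figure is rounded just once; derived quantities are rebuilt from the weighed amounts for 694.7 kg of glass at full precision (the totals, net glass mass, the yield, the six compositions, ignition loss) as set out in question or answer.
Mass of each oxide from the mix:
  SiO2: 74.66·0.3317 + 356.5·0.9950 = 379.5 kg
  ZrO2: 74.66·0.6673 = 49.82 kg
  Al2O3: 14.15·0.6549 + 356.5·0.003000 = 10.34 kg
  BaO: 157.5·0.7763 = 122.3 kg
  PbO: 64.67·0.9769 = 63.18 kg
  ZnO: 69.75·0.9980 = 69.61 kg
LOI: 14.15·0.3451 + 74.66·0.001000 + 64.67·0.02310 + 157.5·0.2237 + 69.75·0.002000 + 356.5·0.002000 = 42.54 kg
Net of LOI, the glass mass = 737.2 − 42.54 = 694.7 kg (the oxide masses sum to this)
each oxide over glass, ×100, is wt %

Glass mass = 694.7 kg (batch 737.2 − LOI 42.54).
Composition: SiO2 54.63%, ZrO2 7.172%, Al2O3 1.488%, BaO 17.60%, PbO 9.094%, ZnO 10.02%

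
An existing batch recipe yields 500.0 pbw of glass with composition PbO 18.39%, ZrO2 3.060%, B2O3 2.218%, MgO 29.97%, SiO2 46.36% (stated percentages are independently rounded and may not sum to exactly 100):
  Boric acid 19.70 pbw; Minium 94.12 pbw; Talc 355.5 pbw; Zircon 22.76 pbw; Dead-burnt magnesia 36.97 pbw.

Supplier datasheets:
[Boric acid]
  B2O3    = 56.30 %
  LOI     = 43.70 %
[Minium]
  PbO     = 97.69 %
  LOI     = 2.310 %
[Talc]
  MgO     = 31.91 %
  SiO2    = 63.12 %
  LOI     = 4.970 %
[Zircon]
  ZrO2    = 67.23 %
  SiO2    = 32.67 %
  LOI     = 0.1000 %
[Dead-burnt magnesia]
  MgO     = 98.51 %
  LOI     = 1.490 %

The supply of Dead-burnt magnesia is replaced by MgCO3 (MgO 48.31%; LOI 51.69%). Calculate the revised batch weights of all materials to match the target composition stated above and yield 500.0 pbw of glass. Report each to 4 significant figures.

Revised batch per 500.0 pbw glass:
  Boric acid: 19.70 pbw
  Minium: 94.12 pbw
  Talc: 355.5 pbw
  Zircon: 22.76 pbw
  MgCO3: 75.40 pbw
Total batch = 567.5 pbw; LOI loss = 67.45 pbw

The whole derivation carries exact precision end to end — rounding to 4 significant figures governs every in-between result as displayed — every reported result is rounded just once. The derived quantities are computed at full precision (the totals, the yield, glass mass, the five compositions, ignition loss) from the batch weights per 500.0 pbw of glass as written in question or answer.
Target masses of each oxide per 500.0 pbw glass:
  PbO: 18.39% × 500.0 = 91.95 pbw
  ZrO2: 3.060% × 500.0 = 15.30 pbw
  B2O3: 2.218% × 500.0 = 11.09 pbw
  MgO: 29.97% × 500.0 = 149.8 pbw
  SiO2: 46.36% × 500.0 = 231.8 pbw
Verifying the oxide balance with the batch weights as given, per the basis as stated (delivered sums recover each target modulo rounding of the values):
  PbO: 94.12·0.9769 = 91.95 pbw (target 91.95 pbw)
  ZrO2: 22.76·0.6723 = 15.30 pbw (target 15.30 pbw)
  B2O3: 19.70·0.5630 = 11.09 pbw (target 11.09 pbw)
  MgO: 355.5·0.3191 + 75.40·0.4831 = 149.9 pbw (target 149.8 pbw)
  SiO2: 355.5·0.6312 + 22.76·0.3267 = 231.8 pbw (target 231.8 pbw)
Glass-mass sanity pass: Σ batch − LOI loss = 500.0 pbw (summing oxide targets gives 500.0 pbw; basis as stated: 500.0 pbw — differing by rounding only).
Total batch = Σ batch = 567.5 pbw; LOI removed, Σ of batch·LOI: 67.45 pbw; yield = glass ÷ total batch = 88.11%.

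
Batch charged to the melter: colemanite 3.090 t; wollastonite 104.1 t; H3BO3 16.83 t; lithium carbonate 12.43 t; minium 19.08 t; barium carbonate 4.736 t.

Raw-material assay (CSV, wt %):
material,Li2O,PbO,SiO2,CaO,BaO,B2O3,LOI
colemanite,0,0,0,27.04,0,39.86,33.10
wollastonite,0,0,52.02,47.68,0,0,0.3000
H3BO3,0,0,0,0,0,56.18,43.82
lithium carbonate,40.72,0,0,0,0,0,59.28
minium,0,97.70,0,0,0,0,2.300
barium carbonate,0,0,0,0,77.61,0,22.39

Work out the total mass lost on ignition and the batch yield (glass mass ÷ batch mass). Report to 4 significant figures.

LOI loss = 17.58 t; glass = 142.7 t; yield = 89.03%

In-progress results appear, with 4-significant-figure rounding, between the steps — full precision is kept all the way through — each reported figure is rounded just once — the derived quantities, which include the six compositions, ignition loss, yield, net glass mass, totals, are re-derived at full precision, as set out in problem or answer, from the weighed amounts per 142.7 t of glass.
Per-material ignition loss:
  colemanite: 3.090 × 0.3310 = 1.023 t
  wollastonite: 104.1 × 0.003000 = 0.3123 t
  H3BO3: 16.83 × 0.4382 = 7.375 t
  lithium carbonate: 12.43 × 0.5928 = 7.369 t
  minium: 19.08 × 0.02300 = 0.4388 t
  barium carbonate: 4.736 × 0.2239 = 1.060 t
Total LOI = 17.58 t
Glass = batch − LOI = 160.3 − 17.58 = 142.7 t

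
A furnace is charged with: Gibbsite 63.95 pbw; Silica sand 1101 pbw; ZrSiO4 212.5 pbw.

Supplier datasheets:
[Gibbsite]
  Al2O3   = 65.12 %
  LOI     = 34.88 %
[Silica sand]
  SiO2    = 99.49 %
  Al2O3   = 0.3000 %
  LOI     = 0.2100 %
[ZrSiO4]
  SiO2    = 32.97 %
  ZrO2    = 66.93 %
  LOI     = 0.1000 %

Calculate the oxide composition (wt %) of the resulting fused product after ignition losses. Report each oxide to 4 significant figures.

Values along the way are printed, with 4-significant-figure rounding, as written — full float precision is kept in every operation. A single rounding finalizes each reported number — all derived quantities are computed in exact precision (totals, ignition loss, the yield, the three compositions, glass mass) from the weighed amounts on 1353 pbw of glass, exactly as printed in the question or the answer.
Oxide masses out of the charge:
  SiO2: 1101·0.9949 + 212.5·0.3297 = 1165 pbw
  ZrO2: 212.5·0.6693 = 142.2 pbw
  Al2O3: 63.95·0.6512 + 1101·0.003000 = 44.95 pbw
LOI: 63.95·0.3488 + 1101·0.002100 + 212.5·0.001000 = 24.83 pbw
The glass mass, total less LOI, = 1377 − 24.83 = 1353 pbw (= the summed oxide contributions)
each wt % is 100 × oxide ÷ glass

Glass mass = 1353 pbw (batch 1377 − LOI 24.83).
Composition: SiO2 86.16%, ZrO2 10.51%, Al2O3 3.323%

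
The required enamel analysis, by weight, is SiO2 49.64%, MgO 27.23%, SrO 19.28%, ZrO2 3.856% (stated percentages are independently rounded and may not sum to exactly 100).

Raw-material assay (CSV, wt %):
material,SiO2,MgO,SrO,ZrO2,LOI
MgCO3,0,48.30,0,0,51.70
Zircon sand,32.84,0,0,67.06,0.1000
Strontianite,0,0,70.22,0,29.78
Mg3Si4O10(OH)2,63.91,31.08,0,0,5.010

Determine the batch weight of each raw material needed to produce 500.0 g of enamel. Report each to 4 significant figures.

All internal work maintains exact precision through the solve. Values along the way are shown rounded to four significant figures in the working; each reported number is rounded only once. Derived quantities are recomputed at full float precision (the totals, the yield, the four compositions, LOI, glass mass) starting from the weights on 500.0 g of glass, as written in the question or the answer.
The oxide mass targets at 500.0 g enamel:
  SiO2: 49.64% × 500.0 = 248.2 g
  MgO: 27.23% × 500.0 = 136.2 g
  SrO: 19.28% × 500.0 = 96.40 g
  ZrO2: 3.856% × 500.0 = 19.28 g
Checking each oxide sum on the weights just shown, for the quoted basis mass (sums match the target masses exact up to rounding of places):
  SiO2: 28.75·0.3284 + 373.6·0.6391 = 248.2 g (target 248.2 g)
  MgO: 41.49·0.4830 + 373.6·0.3108 = 136.2 g (target 136.2 g)
  SrO: 137.3·0.7022 = 96.41 g (target 96.40 g)
  ZrO2: 28.75·0.6706 = 19.28 g (target 19.28 g)
Glass mass check: total charge less LOI = 500.1 g (summing oxide targets gives 500.0 g; against the stated basis, 500.0 g — rounding explains the deltas).
Summing the batch: Σ batch = 581.1 g; ignition loss, Σ(batch × LOI) = 81.08 g; yield, glass over the total, = 86.05%.

Batch per 500.0 g enamel:
  MgCO3: 41.49 g
  Zircon sand: 28.75 g
  Strontianite: 137.3 g
  Mg3Si4O10(OH)2: 373.6 g
Total batch = 581.1 g; LOI loss = 81.08 g; yield = 86.05%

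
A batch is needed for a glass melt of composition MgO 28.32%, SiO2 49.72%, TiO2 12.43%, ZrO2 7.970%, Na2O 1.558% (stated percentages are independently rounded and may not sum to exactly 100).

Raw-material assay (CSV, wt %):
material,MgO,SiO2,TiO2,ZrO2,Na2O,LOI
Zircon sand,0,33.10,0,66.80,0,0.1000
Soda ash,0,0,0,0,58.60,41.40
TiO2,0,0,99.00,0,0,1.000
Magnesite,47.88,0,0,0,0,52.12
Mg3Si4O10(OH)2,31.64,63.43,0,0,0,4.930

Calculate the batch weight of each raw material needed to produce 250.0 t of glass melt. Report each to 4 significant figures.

All internal work maintains full precision from start to finish — mid-chain values are printed rounded to 4 significant figures at each printed step — each reported result undergoes a single rounding; the derived quantities, including the five compositions, net glass mass, totals, yield, LOI, are recomputed using the weight values per 250.0 t of glass at exact precision as quoted within the problem or the answer.
Target oxide masses per 250.0 t glass melt:
  MgO: 28.32% × 250.0 = 70.80 t
  SiO2: 49.72% × 250.0 = 124.3 t
  TiO2: 12.43% × 250.0 = 31.08 t
  ZrO2: 7.970% × 250.0 = 19.92 t
  Na2O: 1.558% × 250.0 = 3.895 t
Checking each oxide sum given the weights on record, at the basis given (oxide sums agree with the targets exact up to rounding of places):
  MgO: 28.66·0.4788 + 180.4·0.3164 = 70.80 t (target 70.80 t)
  SiO2: 29.83·0.3310 + 180.4·0.6343 = 124.3 t (target 124.3 t)
  TiO2: 31.39·0.9900 = 31.08 t (target 31.08 t)
  ZrO2: 29.83·0.6680 = 19.93 t (target 19.92 t)
  Na2O: 6.647·0.5860 = 3.895 t (target 3.895 t)
Consistency of the glass mass: the batch minus its LOI: 250.0 t (the Σ of target masses is 250.0 t; with the basis standing at 250.0 t — rounding explains the deltas).
Adding the batch up: Σ batch = 276.9 t; LOI loss = Σ batch·LOI = 26.93 t; yield: glass divided by total = 90.28%.

Batch per 250.0 t glass melt:
  Zircon sand: 29.83 t
  Soda ash: 6.647 t
  TiO2: 31.39 t
  Magnesite: 28.66 t
  Mg3Si4O10(OH)2: 180.4 t
Total batch = 276.9 t; LOI loss = 26.93 t; yield = 90.28%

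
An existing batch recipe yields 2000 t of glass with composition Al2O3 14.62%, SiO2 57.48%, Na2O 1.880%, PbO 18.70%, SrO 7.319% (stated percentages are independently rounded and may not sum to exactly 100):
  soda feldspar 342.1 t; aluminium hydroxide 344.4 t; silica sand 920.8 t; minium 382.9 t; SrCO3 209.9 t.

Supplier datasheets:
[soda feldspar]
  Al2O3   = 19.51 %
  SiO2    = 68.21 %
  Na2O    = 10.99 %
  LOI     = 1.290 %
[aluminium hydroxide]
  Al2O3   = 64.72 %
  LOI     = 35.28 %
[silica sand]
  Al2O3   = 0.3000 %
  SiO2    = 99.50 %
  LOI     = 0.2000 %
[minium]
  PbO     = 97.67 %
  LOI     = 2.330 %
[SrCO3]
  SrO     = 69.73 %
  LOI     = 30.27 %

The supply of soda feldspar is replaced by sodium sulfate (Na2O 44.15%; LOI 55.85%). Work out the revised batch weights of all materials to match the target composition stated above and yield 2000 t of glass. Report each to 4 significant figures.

Revised batch per 2000 t glass:
  sodium sulfate: 85.16 t
  aluminium hydroxide: 446.4 t
  silica sand: 1155 t
  minium: 382.9 t
  SrCO3: 209.9 t
Total batch = 2279 t; LOI loss = 279.8 t

Each numeric step maintains full precision in all steps — mid-chain values are shown rounded to 4 significant digits in the printout — every reported result undergoes a single rounding; the derived quantities are carried in full float precision (the yield, ignition loss, five oxide percentages, totals, net glass mass) starting from the weights per 2000 t of glass as quoted within question or answer.
Target masses of each oxide per 2000 t glass:
  Al2O3: 14.62% × 2000 = 292.4 t
  SiO2: 57.48% × 2000 = 1150 t
  Na2O: 1.880% × 2000 = 37.60 t
  PbO: 18.70% × 2000 = 374.0 t
  SrO: 7.319% × 2000 = 146.4 t
Balance tally, oxide-wise, per the reported batch figures, for the quoted basis mass (sum by sum, the targets are met once rounding is allowed for):
  Al2O3: 446.4·0.6472 + 1155·0.003000 = 292.4 t (target 292.4 t)
  SiO2: 1155·0.9950 = 1149 t (target 1150 t)
  Na2O: 85.16·0.4415 = 37.60 t (target 37.60 t)
  PbO: 382.9·0.9767 = 374.0 t (target 374.0 t)
  SrO: 209.9·0.6973 = 146.4 t (target 146.4 t)
Glass-mass sanity pass: batch Σ − ignition loss = 2000 t (the targets, summed, come to 2000 t; stated basis 2000 t — deltas are rounding alone).
Batch total: Σ batch = 2279 t; Σ batch·LOI gives LOI loss = 279.8 t; the yield ratio, glass ÷ batch: 87.72%.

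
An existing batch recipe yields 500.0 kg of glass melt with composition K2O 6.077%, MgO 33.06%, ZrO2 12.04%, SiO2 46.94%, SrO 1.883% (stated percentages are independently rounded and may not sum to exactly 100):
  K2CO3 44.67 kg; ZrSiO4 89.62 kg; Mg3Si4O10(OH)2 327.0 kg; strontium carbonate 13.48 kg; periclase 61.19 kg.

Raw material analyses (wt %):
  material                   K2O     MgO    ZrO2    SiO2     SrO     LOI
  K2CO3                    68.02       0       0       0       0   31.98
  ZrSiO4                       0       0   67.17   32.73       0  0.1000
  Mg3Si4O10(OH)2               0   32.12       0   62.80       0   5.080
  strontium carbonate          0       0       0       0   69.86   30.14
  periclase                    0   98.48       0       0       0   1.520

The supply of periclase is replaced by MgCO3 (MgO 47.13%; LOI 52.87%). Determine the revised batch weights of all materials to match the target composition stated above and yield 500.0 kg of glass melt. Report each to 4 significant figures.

The working math holds exact precision in all steps; intermediates are displayed, with 4-significant-figure rounding, as written. Each reported figure is rounded exactly once — the derived quantities (five oxide percentages, net glass mass, yield, totals, LOI) are re-derived at full precision from the batch weights at 500.0 kg of glass, precisely as stated by the question or the answer.
Per-oxide target masses for 500.0 kg glass melt:
  K2O: 6.077% × 500.0 = 30.38 kg
  MgO: 33.06% × 500.0 = 165.3 kg
  ZrO2: 12.04% × 500.0 = 60.20 kg
  SiO2: 46.94% × 500.0 = 234.7 kg
  SrO: 1.883% × 500.0 = 9.415 kg
Oxide-by-oxide audit given the weights on record, per the basis as stated (summed amounts equal target values given rounding of the digits):
  K2O: 44.67·0.6802 = 30.38 kg (target 30.38 kg)
  MgO: 327.0·0.3212 + 127.9·0.4713 = 165.3 kg (target 165.3 kg)
  ZrO2: 89.62·0.6717 = 60.20 kg (target 60.20 kg)
  SiO2: 89.62·0.3273 + 327.0·0.6280 = 234.7 kg (target 234.7 kg)
  SrO: 13.48·0.6986 = 9.417 kg (target 9.415 kg)
Glass-mass closure: total batch − LOI = 500.0 kg (the targets, summed, come to 500.0 kg; with the basis standing at 500.0 kg — a pure rounding effect).
Summing the batch: Σ batch = 602.7 kg; the LOI term Σ batch·LOI equals 102.7 kg; the yield ratio, glass ÷ batch: 82.96%.

Revised batch per 500.0 kg glass melt:
  K2CO3: 44.67 kg
  ZrSiO4: 89.62 kg
  Mg3Si4O10(OH)2: 327.0 kg
  strontium carbonate: 13.48 kg
  MgCO3: 127.9 kg
Total batch = 602.7 kg; LOI loss = 102.7 kg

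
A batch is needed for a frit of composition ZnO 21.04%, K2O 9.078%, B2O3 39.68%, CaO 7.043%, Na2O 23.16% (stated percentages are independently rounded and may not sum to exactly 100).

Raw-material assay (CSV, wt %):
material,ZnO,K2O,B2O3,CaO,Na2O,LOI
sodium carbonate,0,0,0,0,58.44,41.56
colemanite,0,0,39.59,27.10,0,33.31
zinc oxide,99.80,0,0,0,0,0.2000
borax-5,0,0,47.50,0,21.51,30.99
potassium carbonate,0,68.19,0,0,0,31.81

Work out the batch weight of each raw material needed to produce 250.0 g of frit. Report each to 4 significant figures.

Batch per 250.0 g frit:
  sodium carbonate: 42.14 g
  colemanite: 64.97 g
  zinc oxide: 52.71 g
  borax-5: 154.7 g
  potassium carbonate: 33.28 g
Total batch = 347.8 g; LOI loss = 97.79 g; yield = 71.88%

In-progress results are displayed rounded to four significant figures on the page — the working math maintains full float precision at every stage; a single rounding produces each reported result; the derived quantities, which include yield, glass mass, the five compositions, totals, ignition loss, are rebuilt at exact precision, exactly as printed in question or answer, using the weight values at 250.0 g of glass.
The oxide mass targets at 250.0 g frit:
  ZnO: 21.04% × 250.0 = 52.60 g
  K2O: 9.078% × 250.0 = 22.70 g
  B2O3: 39.68% × 250.0 = 99.20 g
  CaO: 7.043% × 250.0 = 17.61 g
  Na2O: 23.16% × 250.0 = 57.90 g
A balance pass over the oxides, from the weights as reported, versus the basis set out (delivered sums recover each target given rounding of the digits):
  ZnO: 52.71·0.9980 = 52.60 g (target 52.60 g)
  K2O: 33.28·0.6819 = 22.69 g (target 22.70 g)
  B2O3: 64.97·0.3959 + 154.7·0.4750 = 99.20 g (target 99.20 g)
  CaO: 64.97·0.2710 = 17.61 g (target 17.61 g)
  Na2O: 42.14·0.5844 + 154.7·0.2151 = 57.90 g (target 57.90 g)
Glass-mass closure: net batch after ignition = 250.0 g (oxide target masses add up to 250.0 g; stated basis 250.0 g — any gap is answer rounding).
Batch total: Σ batch = 347.8 g; ignition loss, Σ(batch × LOI) = 97.79 g; yield: glass divided by total = 71.88%.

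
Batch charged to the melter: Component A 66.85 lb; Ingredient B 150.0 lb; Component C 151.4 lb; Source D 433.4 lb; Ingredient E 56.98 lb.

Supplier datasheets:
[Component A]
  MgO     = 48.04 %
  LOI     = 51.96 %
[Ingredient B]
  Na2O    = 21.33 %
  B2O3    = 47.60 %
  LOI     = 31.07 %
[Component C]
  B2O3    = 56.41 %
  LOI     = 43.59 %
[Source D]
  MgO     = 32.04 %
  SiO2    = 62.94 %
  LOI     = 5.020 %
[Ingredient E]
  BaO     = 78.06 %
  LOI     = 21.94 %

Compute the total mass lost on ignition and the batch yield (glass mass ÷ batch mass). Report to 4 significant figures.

The intermediate values are displayed, rounded to four significant digits, alongside each step; all internal work keeps full float precision at every stage; every reported value is rounded a single time — all derived quantities, which include yield, the totals, five oxide percentages, net glass mass, LOI, are carried at full float precision, as set out in the question or the answer, from the batch weights for 677.0 lb of glass.
Loss on ignition, line by line:
  Component A: 66.85 × 0.5196 = 34.74 lb
  Ingredient B: 150.0 × 0.3107 = 46.60 lb
  Component C: 151.4 × 0.4359 = 66.00 lb
  Source D: 433.4 × 0.05020 = 21.76 lb
  Ingredient E: 56.98 × 0.2194 = 12.50 lb
Total LOI = 181.6 lb
Glass = batch − LOI = 858.6 − 181.6 = 677.0 lb

LOI loss = 181.6 lb; glass = 677.0 lb; yield = 78.85%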